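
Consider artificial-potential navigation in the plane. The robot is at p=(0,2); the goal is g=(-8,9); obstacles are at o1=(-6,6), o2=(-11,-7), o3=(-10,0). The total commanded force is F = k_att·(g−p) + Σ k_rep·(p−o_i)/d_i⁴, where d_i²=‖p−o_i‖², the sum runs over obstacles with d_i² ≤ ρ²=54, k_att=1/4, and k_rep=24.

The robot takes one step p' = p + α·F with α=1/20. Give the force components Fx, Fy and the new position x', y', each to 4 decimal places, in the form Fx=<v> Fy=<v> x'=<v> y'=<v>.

Fx=-1.9467 Fy=1.7145 x'=-0.0973 y'=2.0857

F_att = 1/4·(g−p) = 1/4·(-8,7) = (-2.0000,1.7500)
o1: d²=52 ≤ ρ²=54; F_rep = 24·(6,-4)/52² = (0.0533,-0.0355)
o2: d²=202 > ρ²=54 → inactive
o3: d²=104 > ρ²=54 → inactive
F = F_att + ΣF_rep = (-1.9467,1.7145)
p' = p + 1/20·F = (-0.0973,2.0857)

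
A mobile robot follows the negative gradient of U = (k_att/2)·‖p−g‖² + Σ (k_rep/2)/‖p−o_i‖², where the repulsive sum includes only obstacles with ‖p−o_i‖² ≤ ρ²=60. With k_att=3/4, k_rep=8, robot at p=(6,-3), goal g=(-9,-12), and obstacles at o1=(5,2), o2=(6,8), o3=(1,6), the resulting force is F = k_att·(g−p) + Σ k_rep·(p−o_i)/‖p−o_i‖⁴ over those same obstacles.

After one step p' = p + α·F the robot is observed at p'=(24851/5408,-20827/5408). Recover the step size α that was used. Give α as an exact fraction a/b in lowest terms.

α = 1/8

F_att = 3/4·(g−p) = 3/4·(-15,-9) = (-11.2500,-6.7500)
o1: d²=26 ≤ ρ²=60; F_rep = 8·(1,-5)/26² = (0.0118,-0.0592)
o2: d²=121 > ρ²=60 → inactive
o3: d²=106 > ρ²=60 → inactive
F = F_att + ΣF_rep = (-11.2382,-6.8092)
Δp = p'−p = (-1.4048,-0.8511); α = Δx/Fx = (-7597/5408) / (-7597/676) = 1/8
check: Δy/Fy = (-4603/5408) / (-4603/676) = 1/8 ✓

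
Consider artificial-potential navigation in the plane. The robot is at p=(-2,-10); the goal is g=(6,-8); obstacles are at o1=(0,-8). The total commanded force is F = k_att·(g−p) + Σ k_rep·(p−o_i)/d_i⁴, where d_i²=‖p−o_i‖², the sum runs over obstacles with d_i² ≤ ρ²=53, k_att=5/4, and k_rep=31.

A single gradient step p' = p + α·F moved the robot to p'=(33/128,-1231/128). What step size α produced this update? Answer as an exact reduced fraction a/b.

F_att = 5/4·(g−p) = 5/4·(8,2) = (10.0000,2.5000)
o1: d²=8 ≤ ρ²=53; F_rep = 31·(-2,-2)/8² = (-0.9688,-0.9688)
F = F_att + ΣF_rep = (9.0312,1.5312)
Δp = p'−p = (2.2578,0.3828); α = Δx/Fx = (289/128) / (289/32) = 1/4
check: Δy/Fy = (49/128) / (49/32) = 1/4 ✓

α = 1/4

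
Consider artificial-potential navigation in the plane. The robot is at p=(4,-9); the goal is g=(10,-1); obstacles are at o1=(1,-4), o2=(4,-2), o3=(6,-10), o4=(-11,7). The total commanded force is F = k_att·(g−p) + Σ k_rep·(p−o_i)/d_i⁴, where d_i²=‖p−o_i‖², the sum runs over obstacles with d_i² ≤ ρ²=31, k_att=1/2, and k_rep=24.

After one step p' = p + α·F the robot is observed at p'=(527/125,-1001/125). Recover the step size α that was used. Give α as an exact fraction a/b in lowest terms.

F_att = 1/2·(g−p) = 1/2·(6,8) = (3.0000,4.0000)
o1: d²=34 > ρ²=31 → inactive
o2: d²=49 > ρ²=31 → inactive
o3: d²=5 ≤ ρ²=31; F_rep = 24·(-2,1)/5² = (-1.9200,0.9600)
o4: d²=481 > ρ²=31 → inactive
F = F_att + ΣF_rep = (1.0800,4.9600)
Δp = p'−p = (0.2160,0.9920); α = Δx/Fx = (27/125) / (27/25) = 1/5
check: Δy/Fy = (124/125) / (124/25) = 1/5 ✓

α = 1/5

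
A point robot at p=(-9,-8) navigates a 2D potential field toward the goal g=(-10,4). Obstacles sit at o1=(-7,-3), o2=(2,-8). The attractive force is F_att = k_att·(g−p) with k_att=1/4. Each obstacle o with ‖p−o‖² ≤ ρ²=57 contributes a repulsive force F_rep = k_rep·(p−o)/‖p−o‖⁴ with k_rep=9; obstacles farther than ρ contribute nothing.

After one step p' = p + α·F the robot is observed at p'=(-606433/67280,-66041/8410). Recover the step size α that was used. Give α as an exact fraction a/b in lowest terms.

F_att = 1/4·(g−p) = 1/4·(-1,12) = (-0.2500,3.0000)
o1: d²=29 ≤ ρ²=57; F_rep = 9·(-2,-5)/29² = (-0.0214,-0.0535)
o2: d²=121 > ρ²=57 → inactive
F = F_att + ΣF_rep = (-0.2714,2.9465)
Δp = p'−p = (-0.0136,0.1473); α = Δx/Fx = (-913/67280) / (-913/3364) = 1/20
check: Δy/Fy = (1239/8410) / (2478/841) = 1/20 ✓

α = 1/20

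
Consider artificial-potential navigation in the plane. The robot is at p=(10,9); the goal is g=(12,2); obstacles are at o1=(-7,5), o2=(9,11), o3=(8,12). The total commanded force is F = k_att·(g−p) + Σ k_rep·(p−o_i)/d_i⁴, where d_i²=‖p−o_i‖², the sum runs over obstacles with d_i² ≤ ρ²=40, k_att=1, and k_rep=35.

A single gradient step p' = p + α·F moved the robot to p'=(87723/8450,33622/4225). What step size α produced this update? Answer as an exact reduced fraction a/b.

F_att = 1·(g−p) = 1·(2,-7) = (2.0000,-7.0000)
o1: d²=305 > ρ²=40 → inactive
o2: d²=5 ≤ ρ²=40; F_rep = 35·(1,-2)/5² = (1.4000,-2.8000)
o3: d²=13 ≤ ρ²=40; F_rep = 35·(2,-3)/13² = (0.4142,-0.6213)
F = F_att + ΣF_rep = (3.8142,-10.4213)
Δp = p'−p = (0.3814,-1.0421); α = Δx/Fx = (3223/8450) / (3223/845) = 1/10
check: Δy/Fy = (-4403/4225) / (-8806/845) = 1/10 ✓

α = 1/10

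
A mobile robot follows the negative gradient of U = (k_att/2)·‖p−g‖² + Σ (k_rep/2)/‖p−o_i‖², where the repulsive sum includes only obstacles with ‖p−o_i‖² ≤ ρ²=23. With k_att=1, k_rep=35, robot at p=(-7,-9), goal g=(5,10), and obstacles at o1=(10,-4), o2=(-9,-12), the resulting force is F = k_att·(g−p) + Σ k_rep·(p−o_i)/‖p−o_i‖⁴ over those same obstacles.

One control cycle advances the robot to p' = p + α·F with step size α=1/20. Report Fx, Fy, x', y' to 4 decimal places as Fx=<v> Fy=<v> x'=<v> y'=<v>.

Fx=12.4142 Fy=19.6213 x'=-6.3793 y'=-8.0189

F_att = 1·(g−p) = 1·(12,19) = (12.0000,19.0000)
o1: d²=314 > ρ²=23 → inactive
o2: d²=13 ≤ ρ²=23; F_rep = 35·(2,3)/13² = (0.4142,0.6213)
F = F_att + ΣF_rep = (12.4142,19.6213)
p' = p + 1/20·F = (-6.3793,-8.0189)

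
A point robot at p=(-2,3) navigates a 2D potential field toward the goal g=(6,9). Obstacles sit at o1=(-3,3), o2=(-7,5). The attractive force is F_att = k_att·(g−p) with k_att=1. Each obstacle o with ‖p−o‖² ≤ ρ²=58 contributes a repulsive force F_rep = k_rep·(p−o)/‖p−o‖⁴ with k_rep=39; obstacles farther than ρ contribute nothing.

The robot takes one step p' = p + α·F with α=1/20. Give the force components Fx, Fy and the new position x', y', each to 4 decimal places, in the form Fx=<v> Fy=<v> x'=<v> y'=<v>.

Fx=47.2319 Fy=5.9073 x'=0.3616 y'=3.2954

F_att = 1·(g−p) = 1·(8,6) = (8.0000,6.0000)
o1: d²=1 ≤ ρ²=58; F_rep = 39·(1,0)/1² = (39.0000,0.0000)
o2: d²=29 ≤ ρ²=58; F_rep = 39·(5,-2)/29² = (0.2319,-0.0927)
F = F_att + ΣF_rep = (47.2319,5.9073)
p' = p + 1/20·F = (0.3616,3.2954)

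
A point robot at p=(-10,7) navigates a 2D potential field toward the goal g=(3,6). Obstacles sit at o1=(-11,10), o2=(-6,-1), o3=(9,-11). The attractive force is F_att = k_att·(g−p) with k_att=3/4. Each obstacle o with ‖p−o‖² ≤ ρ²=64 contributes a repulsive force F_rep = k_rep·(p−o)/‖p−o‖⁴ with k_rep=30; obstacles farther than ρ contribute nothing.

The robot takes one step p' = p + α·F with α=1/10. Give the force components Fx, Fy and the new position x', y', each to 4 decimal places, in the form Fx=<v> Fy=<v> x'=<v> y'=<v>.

Fx=10.0500 Fy=-1.6500 x'=-8.9950 y'=6.8350

F_att = 3/4·(g−p) = 3/4·(13,-1) = (9.7500,-0.7500)
o1: d²=10 ≤ ρ²=64; F_rep = 30·(1,-3)/10² = (0.3000,-0.9000)
o2: d²=80 > ρ²=64 → inactive
o3: d²=685 > ρ²=64 → inactive
F = F_att + ΣF_rep = (10.0500,-1.6500)
p' = p + 1/10·F = (-8.9950,6.8350)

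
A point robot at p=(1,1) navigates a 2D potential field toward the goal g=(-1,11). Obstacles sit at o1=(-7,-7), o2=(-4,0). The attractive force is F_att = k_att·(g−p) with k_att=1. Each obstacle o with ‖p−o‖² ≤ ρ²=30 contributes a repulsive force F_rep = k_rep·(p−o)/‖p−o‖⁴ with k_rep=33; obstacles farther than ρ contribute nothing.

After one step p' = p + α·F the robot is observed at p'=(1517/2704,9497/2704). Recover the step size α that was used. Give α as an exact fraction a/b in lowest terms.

α = 1/4

F_att = 1·(g−p) = 1·(-2,10) = (-2.0000,10.0000)
o1: d²=128 > ρ²=30 → inactive
o2: d²=26 ≤ ρ²=30; F_rep = 33·(5,1)/26² = (0.2441,0.0488)
F = F_att + ΣF_rep = (-1.7559,10.0488)
Δp = p'−p = (-0.4390,2.5122); α = Δx/Fx = (-1187/2704) / (-1187/676) = 1/4
check: Δy/Fy = (6793/2704) / (6793/676) = 1/4 ✓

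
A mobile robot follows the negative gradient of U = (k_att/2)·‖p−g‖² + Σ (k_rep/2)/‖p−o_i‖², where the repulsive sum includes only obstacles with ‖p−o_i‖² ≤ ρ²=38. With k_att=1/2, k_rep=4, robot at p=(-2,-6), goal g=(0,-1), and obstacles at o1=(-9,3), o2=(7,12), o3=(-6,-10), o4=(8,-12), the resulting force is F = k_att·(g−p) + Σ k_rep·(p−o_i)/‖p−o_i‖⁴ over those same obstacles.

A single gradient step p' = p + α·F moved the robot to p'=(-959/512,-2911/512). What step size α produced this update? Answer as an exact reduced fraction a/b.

F_att = 1/2·(g−p) = 1/2·(2,5) = (1.0000,2.5000)
o1: d²=130 > ρ²=38 → inactive
o2: d²=405 > ρ²=38 → inactive
o3: d²=32 ≤ ρ²=38; F_rep = 4·(4,4)/32² = (0.0156,0.0156)
o4: d²=136 > ρ²=38 → inactive
F = F_att + ΣF_rep = (1.0156,2.5156)
Δp = p'−p = (0.1270,0.3145); α = Δx/Fx = (65/512) / (65/64) = 1/8
check: Δy/Fy = (161/512) / (161/64) = 1/8 ✓

α = 1/8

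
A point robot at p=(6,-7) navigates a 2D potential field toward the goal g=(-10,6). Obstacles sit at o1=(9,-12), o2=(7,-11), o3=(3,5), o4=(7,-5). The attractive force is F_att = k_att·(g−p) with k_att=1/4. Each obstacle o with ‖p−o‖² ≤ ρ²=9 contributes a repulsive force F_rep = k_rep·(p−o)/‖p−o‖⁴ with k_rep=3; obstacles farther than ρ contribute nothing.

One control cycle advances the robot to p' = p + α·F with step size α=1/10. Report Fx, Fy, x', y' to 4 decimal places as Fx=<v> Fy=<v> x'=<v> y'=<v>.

F_att = 1/4·(g−p) = 1/4·(-16,13) = (-4.0000,3.2500)
o1: d²=34 > ρ²=9 → inactive
o2: d²=17 > ρ²=9 → inactive
o3: d²=153 > ρ²=9 → inactive
o4: d²=5 ≤ ρ²=9; F_rep = 3·(-1,-2)/5² = (-0.1200,-0.2400)
F = F_att + ΣF_rep = (-4.1200,3.0100)
p' = p + 1/10·F = (5.5880,-6.6990)

Fx=-4.1200 Fy=3.0100 x'=5.5880 y'=-6.6990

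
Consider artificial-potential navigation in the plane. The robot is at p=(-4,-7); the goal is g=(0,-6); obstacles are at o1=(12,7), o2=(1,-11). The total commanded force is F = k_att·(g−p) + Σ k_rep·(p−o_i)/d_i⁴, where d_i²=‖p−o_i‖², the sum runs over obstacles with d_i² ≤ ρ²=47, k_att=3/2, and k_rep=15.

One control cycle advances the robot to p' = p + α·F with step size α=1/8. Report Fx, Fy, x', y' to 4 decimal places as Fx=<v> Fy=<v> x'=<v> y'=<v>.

Fx=5.9554 Fy=1.5357 x'=-3.2556 y'=-6.8080

F_att = 3/2·(g−p) = 3/2·(4,1) = (6.0000,1.5000)
o1: d²=452 > ρ²=47 → inactive
o2: d²=41 ≤ ρ²=47; F_rep = 15·(-5,4)/41² = (-0.0446,0.0357)
F = F_att + ΣF_rep = (5.9554,1.5357)
p' = p + 1/8·F = (-3.2556,-6.8080)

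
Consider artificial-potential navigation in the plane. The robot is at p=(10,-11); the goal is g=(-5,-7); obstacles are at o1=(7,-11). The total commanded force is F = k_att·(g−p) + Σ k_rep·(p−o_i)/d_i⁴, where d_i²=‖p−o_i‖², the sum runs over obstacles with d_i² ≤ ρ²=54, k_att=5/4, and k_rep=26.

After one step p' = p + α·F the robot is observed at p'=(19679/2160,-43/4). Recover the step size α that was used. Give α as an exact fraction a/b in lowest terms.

α = 1/20

F_att = 5/4·(g−p) = 5/4·(-15,4) = (-18.7500,5.0000)
o1: d²=9 ≤ ρ²=54; F_rep = 26·(3,0)/9² = (0.9630,0.0000)
F = F_att + ΣF_rep = (-17.7870,5.0000)
Δp = p'−p = (-0.8894,0.2500); α = Δx/Fx = (-1921/2160) / (-1921/108) = 1/20
check: Δy/Fy = (1/4) / (5) = 1/20 ✓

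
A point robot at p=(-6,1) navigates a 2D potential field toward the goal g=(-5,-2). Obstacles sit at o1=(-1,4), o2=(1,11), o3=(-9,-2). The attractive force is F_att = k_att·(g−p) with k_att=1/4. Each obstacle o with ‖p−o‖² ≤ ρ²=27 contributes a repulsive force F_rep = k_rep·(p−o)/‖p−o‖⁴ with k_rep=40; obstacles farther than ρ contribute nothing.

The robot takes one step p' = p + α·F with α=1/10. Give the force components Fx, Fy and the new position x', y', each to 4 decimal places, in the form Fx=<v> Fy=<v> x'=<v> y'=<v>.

F_att = 1/4·(g−p) = 1/4·(1,-3) = (0.2500,-0.7500)
o1: d²=34 > ρ²=27 → inactive
o2: d²=149 > ρ²=27 → inactive
o3: d²=18 ≤ ρ²=27; F_rep = 40·(3,3)/18² = (0.3704,0.3704)
F = F_att + ΣF_rep = (0.6204,-0.3796)
p' = p + 1/10·F = (-5.9380,0.9620)

Fx=0.6204 Fy=-0.3796 x'=-5.9380 y'=0.9620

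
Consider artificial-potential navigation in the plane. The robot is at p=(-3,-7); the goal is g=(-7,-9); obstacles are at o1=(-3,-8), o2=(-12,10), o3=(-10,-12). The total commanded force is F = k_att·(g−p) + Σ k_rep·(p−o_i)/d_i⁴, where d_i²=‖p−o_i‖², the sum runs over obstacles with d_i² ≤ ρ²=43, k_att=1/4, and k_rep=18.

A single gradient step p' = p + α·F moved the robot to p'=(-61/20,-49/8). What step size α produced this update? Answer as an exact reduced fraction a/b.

α = 1/20

F_att = 1/4·(g−p) = 1/4·(-4,-2) = (-1.0000,-0.5000)
o1: d²=1 ≤ ρ²=43; F_rep = 18·(0,1)/1² = (0.0000,18.0000)
o2: d²=370 > ρ²=43 → inactive
o3: d²=74 > ρ²=43 → inactive
F = F_att + ΣF_rep = (-1.0000,17.5000)
Δp = p'−p = (-0.0500,0.8750); α = Δx/Fx = (-1/20) / (-1) = 1/20
check: Δy/Fy = (7/8) / (35/2) = 1/20 ✓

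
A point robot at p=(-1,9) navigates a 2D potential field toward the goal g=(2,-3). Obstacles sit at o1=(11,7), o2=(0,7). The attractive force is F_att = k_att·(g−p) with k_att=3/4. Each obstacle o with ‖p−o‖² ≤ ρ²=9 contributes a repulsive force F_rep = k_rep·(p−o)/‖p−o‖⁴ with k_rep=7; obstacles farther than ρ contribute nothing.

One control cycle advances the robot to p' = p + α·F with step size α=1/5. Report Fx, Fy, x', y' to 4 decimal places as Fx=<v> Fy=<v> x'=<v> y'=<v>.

F_att = 3/4·(g−p) = 3/4·(3,-12) = (2.2500,-9.0000)
o1: d²=148 > ρ²=9 → inactive
o2: d²=5 ≤ ρ²=9; F_rep = 7·(-1,2)/5² = (-0.2800,0.5600)
F = F_att + ΣF_rep = (1.9700,-8.4400)
p' = p + 1/5·F = (-0.6060,7.3120)

Fx=1.9700 Fy=-8.4400 x'=-0.6060 y'=7.3120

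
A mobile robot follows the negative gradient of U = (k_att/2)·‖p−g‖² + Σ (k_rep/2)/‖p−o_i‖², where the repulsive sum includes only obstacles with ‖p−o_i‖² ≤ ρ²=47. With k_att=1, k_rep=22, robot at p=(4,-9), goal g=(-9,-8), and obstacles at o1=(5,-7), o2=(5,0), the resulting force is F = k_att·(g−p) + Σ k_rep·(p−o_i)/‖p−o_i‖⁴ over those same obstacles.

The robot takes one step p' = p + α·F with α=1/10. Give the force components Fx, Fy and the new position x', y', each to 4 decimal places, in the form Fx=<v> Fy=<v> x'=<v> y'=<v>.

F_att = 1·(g−p) = 1·(-13,1) = (-13.0000,1.0000)
o1: d²=5 ≤ ρ²=47; F_rep = 22·(-1,-2)/5² = (-0.8800,-1.7600)
o2: d²=82 > ρ²=47 → inactive
F = F_att + ΣF_rep = (-13.8800,-0.7600)
p' = p + 1/10·F = (2.6120,-9.0760)

Fx=-13.8800 Fy=-0.7600 x'=2.6120 y'=-9.0760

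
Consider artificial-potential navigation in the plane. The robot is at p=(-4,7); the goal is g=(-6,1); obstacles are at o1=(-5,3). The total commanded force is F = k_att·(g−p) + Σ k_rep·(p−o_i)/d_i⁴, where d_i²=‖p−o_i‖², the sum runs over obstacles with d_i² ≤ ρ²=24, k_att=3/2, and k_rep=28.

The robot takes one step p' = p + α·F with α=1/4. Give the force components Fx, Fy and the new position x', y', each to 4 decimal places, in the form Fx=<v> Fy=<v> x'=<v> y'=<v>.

F_att = 3/2·(g−p) = 3/2·(-2,-6) = (-3.0000,-9.0000)
o1: d²=17 ≤ ρ²=24; F_rep = 28·(1,4)/17² = (0.0969,0.3875)
F = F_att + ΣF_rep = (-2.9031,-8.6125)
p' = p + 1/4·F = (-4.7258,4.8469)

Fx=-2.9031 Fy=-8.6125 x'=-4.7258 y'=4.8469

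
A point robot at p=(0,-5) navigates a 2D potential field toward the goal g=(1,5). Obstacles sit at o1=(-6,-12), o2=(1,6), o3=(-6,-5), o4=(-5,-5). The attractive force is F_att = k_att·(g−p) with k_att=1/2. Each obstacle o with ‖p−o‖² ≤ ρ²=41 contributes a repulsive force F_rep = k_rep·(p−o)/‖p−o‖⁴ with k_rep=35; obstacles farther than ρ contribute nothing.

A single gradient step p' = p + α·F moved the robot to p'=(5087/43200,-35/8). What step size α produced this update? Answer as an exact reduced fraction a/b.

α = 1/8

F_att = 1/2·(g−p) = 1/2·(1,10) = (0.5000,5.0000)
o1: d²=85 > ρ²=41 → inactive
o2: d²=122 > ρ²=41 → inactive
o3: d²=36 ≤ ρ²=41; F_rep = 35·(6,0)/36² = (0.1620,0.0000)
o4: d²=25 ≤ ρ²=41; F_rep = 35·(5,0)/25² = (0.2800,0.0000)
F = F_att + ΣF_rep = (0.9420,5.0000)
Δp = p'−p = (0.1178,0.6250); α = Δx/Fx = (5087/43200) / (5087/5400) = 1/8
check: Δy/Fy = (5/8) / (5) = 1/8 ✓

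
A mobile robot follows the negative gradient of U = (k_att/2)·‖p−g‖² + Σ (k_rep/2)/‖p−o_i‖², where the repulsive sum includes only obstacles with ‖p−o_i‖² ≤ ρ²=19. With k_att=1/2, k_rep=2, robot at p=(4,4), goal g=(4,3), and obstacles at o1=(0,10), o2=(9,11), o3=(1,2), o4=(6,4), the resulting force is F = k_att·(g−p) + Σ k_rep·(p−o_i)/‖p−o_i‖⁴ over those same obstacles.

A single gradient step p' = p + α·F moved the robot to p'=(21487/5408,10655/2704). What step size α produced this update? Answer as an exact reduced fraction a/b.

F_att = 1/2·(g−p) = 1/2·(0,-1) = (0.0000,-0.5000)
o1: d²=52 > ρ²=19 → inactive
o2: d²=74 > ρ²=19 → inactive
o3: d²=13 ≤ ρ²=19; F_rep = 2·(3,2)/13² = (0.0355,0.0237)
o4: d²=4 ≤ ρ²=19; F_rep = 2·(-2,0)/4² = (-0.2500,0.0000)
F = F_att + ΣF_rep = (-0.2145,-0.4763)
Δp = p'−p = (-0.0268,-0.0595); α = Δx/Fx = (-145/5408) / (-145/676) = 1/8
check: Δy/Fy = (-161/2704) / (-161/338) = 1/8 ✓

α = 1/8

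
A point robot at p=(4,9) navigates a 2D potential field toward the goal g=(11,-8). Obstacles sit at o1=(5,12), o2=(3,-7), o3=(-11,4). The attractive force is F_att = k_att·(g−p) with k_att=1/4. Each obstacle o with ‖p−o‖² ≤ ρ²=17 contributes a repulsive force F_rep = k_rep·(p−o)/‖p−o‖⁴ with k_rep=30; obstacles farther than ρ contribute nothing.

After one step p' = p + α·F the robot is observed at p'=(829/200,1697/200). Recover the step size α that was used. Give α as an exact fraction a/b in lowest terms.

α = 1/10

F_att = 1/4·(g−p) = 1/4·(7,-17) = (1.7500,-4.2500)
o1: d²=10 ≤ ρ²=17; F_rep = 30·(-1,-3)/10² = (-0.3000,-0.9000)
o2: d²=257 > ρ²=17 → inactive
o3: d²=250 > ρ²=17 → inactive
F = F_att + ΣF_rep = (1.4500,-5.1500)
Δp = p'−p = (0.1450,-0.5150); α = Δx/Fx = (29/200) / (29/20) = 1/10
check: Δy/Fy = (-103/200) / (-103/20) = 1/10 ✓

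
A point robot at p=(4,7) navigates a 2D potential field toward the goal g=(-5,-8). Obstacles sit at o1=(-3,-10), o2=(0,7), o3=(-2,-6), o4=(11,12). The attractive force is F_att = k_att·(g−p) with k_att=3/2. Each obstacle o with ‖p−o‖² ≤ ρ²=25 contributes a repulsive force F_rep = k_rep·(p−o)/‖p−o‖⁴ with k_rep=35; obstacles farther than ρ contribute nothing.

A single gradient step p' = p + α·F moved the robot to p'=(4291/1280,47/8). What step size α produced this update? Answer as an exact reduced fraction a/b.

F_att = 3/2·(g−p) = 3/2·(-9,-15) = (-13.5000,-22.5000)
o1: d²=338 > ρ²=25 → inactive
o2: d²=16 ≤ ρ²=25; F_rep = 35·(4,0)/16² = (0.5469,0.0000)
o3: d²=205 > ρ²=25 → inactive
o4: d²=74 > ρ²=25 → inactive
F = F_att + ΣF_rep = (-12.9531,-22.5000)
Δp = p'−p = (-0.6477,-1.1250); α = Δx/Fx = (-829/1280) / (-829/64) = 1/20
check: Δy/Fy = (-9/8) / (-45/2) = 1/20 ✓

α = 1/20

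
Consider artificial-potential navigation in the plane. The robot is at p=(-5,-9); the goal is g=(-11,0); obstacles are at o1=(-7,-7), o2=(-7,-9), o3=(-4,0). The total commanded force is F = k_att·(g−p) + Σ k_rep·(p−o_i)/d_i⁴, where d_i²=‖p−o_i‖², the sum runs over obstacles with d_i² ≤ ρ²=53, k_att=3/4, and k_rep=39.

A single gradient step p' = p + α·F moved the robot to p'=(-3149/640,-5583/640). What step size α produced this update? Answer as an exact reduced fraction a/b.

α = 1/20

F_att = 3/4·(g−p) = 3/4·(-6,9) = (-4.5000,6.7500)
o1: d²=8 ≤ ρ²=53; F_rep = 39·(2,-2)/8² = (1.2188,-1.2188)
o2: d²=4 ≤ ρ²=53; F_rep = 39·(2,0)/4² = (4.8750,0.0000)
o3: d²=82 > ρ²=53 → inactive
F = F_att + ΣF_rep = (1.5938,5.5312)
Δp = p'−p = (0.0797,0.2766); α = Δx/Fx = (51/640) / (51/32) = 1/20
check: Δy/Fy = (177/640) / (177/32) = 1/20 ✓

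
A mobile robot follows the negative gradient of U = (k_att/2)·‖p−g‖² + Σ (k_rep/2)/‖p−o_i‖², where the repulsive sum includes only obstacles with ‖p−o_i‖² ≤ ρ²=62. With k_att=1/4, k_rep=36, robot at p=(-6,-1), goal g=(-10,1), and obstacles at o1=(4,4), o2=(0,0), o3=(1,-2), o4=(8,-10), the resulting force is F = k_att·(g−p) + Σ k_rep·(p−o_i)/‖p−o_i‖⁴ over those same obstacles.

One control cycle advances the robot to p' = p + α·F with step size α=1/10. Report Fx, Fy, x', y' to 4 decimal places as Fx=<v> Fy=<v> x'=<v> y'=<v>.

F_att = 1/4·(g−p) = 1/4·(-4,2) = (-1.0000,0.5000)
o1: d²=125 > ρ²=62 → inactive
o2: d²=37 ≤ ρ²=62; F_rep = 36·(-6,-1)/37² = (-0.1578,-0.0263)
o3: d²=50 ≤ ρ²=62; F_rep = 36·(-7,1)/50² = (-0.1008,0.0144)
o4: d²=277 > ρ²=62 → inactive
F = F_att + ΣF_rep = (-1.2586,0.4881)
p' = p + 1/10·F = (-6.1259,-0.9512)

Fx=-1.2586 Fy=0.4881 x'=-6.1259 y'=-0.9512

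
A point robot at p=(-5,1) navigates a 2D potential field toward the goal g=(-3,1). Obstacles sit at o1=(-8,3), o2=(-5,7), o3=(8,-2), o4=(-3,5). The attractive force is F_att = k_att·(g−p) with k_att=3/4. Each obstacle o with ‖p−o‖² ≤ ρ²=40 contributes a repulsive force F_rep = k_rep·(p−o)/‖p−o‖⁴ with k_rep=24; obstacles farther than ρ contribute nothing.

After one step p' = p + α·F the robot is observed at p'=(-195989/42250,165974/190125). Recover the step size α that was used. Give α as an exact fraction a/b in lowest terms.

α = 1/5

F_att = 3/4·(g−p) = 3/4·(2,0) = (1.5000,0.0000)
o1: d²=13 ≤ ρ²=40; F_rep = 24·(3,-2)/13² = (0.4260,-0.2840)
o2: d²=36 ≤ ρ²=40; F_rep = 24·(0,-6)/36² = (0.0000,-0.1111)
o3: d²=178 > ρ²=40 → inactive
o4: d²=20 ≤ ρ²=40; F_rep = 24·(-2,-4)/20² = (-0.1200,-0.2400)
F = F_att + ΣF_rep = (1.8060,-0.6351)
Δp = p'−p = (0.3612,-0.1270); α = Δx/Fx = (15261/42250) / (15261/8450) = 1/5
check: Δy/Fy = (-24151/190125) / (-24151/38025) = 1/5 ✓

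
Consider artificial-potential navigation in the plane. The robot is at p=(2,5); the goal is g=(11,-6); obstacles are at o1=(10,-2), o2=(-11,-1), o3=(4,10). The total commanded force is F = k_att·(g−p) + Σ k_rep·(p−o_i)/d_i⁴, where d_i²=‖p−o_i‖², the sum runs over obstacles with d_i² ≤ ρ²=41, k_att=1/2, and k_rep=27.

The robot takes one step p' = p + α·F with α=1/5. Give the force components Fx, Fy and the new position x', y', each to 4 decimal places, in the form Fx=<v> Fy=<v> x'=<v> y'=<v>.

F_att = 1/2·(g−p) = 1/2·(9,-11) = (4.5000,-5.5000)
o1: d²=113 > ρ²=41 → inactive
o2: d²=205 > ρ²=41 → inactive
o3: d²=29 ≤ ρ²=41; F_rep = 27·(-2,-5)/29² = (-0.0642,-0.1605)
F = F_att + ΣF_rep = (4.4358,-5.6605)
p' = p + 1/5·F = (2.8872,3.8679)

Fx=4.4358 Fy=-5.6605 x'=2.8872 y'=3.8679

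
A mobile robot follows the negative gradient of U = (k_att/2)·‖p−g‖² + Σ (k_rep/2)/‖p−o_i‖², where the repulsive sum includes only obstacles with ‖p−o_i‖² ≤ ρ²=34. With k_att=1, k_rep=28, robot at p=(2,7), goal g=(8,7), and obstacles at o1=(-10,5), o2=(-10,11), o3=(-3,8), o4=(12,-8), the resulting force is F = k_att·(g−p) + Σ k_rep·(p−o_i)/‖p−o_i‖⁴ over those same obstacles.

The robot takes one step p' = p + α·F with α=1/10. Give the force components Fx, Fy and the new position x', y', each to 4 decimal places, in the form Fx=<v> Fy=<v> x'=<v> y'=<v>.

Fx=6.2071 Fy=-0.0414 x'=2.6207 y'=6.9959

F_att = 1·(g−p) = 1·(6,0) = (6.0000,0.0000)
o1: d²=148 > ρ²=34 → inactive
o2: d²=160 > ρ²=34 → inactive
o3: d²=26 ≤ ρ²=34; F_rep = 28·(5,-1)/26² = (0.2071,-0.0414)
o4: d²=325 > ρ²=34 → inactive
F = F_att + ΣF_rep = (6.2071,-0.0414)
p' = p + 1/10·F = (2.6207,6.9959)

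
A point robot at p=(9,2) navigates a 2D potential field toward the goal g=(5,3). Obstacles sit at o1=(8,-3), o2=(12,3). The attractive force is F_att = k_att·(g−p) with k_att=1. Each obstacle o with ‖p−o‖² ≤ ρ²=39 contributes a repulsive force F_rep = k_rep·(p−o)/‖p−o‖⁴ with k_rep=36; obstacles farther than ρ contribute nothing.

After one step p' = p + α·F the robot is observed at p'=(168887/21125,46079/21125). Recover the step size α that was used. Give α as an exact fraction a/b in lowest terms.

α = 1/5

F_att = 1·(g−p) = 1·(-4,1) = (-4.0000,1.0000)
o1: d²=26 ≤ ρ²=39; F_rep = 36·(1,5)/26² = (0.0533,0.2663)
o2: d²=10 ≤ ρ²=39; F_rep = 36·(-3,-1)/10² = (-1.0800,-0.3600)
F = F_att + ΣF_rep = (-5.0267,0.9063)
Δp = p'−p = (-1.0053,0.1813); α = Δx/Fx = (-21238/21125) / (-21238/4225) = 1/5
check: Δy/Fy = (3829/21125) / (3829/4225) = 1/5 ✓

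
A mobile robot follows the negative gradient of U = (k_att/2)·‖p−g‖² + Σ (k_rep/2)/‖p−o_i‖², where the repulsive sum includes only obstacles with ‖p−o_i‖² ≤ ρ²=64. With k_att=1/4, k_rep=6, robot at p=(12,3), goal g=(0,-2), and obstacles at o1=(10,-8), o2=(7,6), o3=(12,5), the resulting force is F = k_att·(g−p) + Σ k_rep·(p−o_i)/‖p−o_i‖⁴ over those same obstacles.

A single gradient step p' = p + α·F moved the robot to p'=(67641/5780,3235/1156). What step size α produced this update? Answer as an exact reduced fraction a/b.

F_att = 1/4·(g−p) = 1/4·(-12,-5) = (-3.0000,-1.2500)
o1: d²=125 > ρ²=64 → inactive
o2: d²=34 ≤ ρ²=64; F_rep = 6·(5,-3)/34² = (0.0260,-0.0156)
o3: d²=4 ≤ ρ²=64; F_rep = 6·(0,-2)/4² = (0.0000,-0.7500)
F = F_att + ΣF_rep = (-2.9740,-2.0156)
Δp = p'−p = (-0.2974,-0.2016); α = Δx/Fx = (-1719/5780) / (-1719/578) = 1/10
check: Δy/Fy = (-233/1156) / (-1165/578) = 1/10 ✓

α = 1/10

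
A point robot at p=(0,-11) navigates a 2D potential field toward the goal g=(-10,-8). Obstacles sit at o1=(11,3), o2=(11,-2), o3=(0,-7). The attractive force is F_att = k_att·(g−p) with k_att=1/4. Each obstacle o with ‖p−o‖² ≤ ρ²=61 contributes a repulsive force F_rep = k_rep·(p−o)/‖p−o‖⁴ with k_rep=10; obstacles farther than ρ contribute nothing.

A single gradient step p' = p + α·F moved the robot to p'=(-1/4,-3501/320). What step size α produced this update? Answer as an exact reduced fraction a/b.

α = 1/10

F_att = 1/4·(g−p) = 1/4·(-10,3) = (-2.5000,0.7500)
o1: d²=317 > ρ²=61 → inactive
o2: d²=202 > ρ²=61 → inactive
o3: d²=16 ≤ ρ²=61; F_rep = 10·(0,-4)/16² = (0.0000,-0.1562)
F = F_att + ΣF_rep = (-2.5000,0.5938)
Δp = p'−p = (-0.2500,0.0594); α = Δx/Fx = (-1/4) / (-5/2) = 1/10
check: Δy/Fy = (19/320) / (19/32) = 1/10 ✓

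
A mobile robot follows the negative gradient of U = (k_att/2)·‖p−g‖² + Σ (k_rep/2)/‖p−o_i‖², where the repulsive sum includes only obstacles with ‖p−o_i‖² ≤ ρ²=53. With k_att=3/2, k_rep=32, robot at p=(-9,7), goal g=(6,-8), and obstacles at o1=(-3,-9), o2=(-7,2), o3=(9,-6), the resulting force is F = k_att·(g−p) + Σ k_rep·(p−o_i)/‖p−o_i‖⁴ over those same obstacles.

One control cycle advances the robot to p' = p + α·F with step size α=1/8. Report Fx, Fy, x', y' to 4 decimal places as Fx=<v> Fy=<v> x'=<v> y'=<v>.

Fx=22.4239 Fy=-22.3098 x'=-6.1970 y'=4.2113

F_att = 3/2·(g−p) = 3/2·(15,-15) = (22.5000,-22.5000)
o1: d²=292 > ρ²=53 → inactive
o2: d²=29 ≤ ρ²=53; F_rep = 32·(-2,5)/29² = (-0.0761,0.1902)
o3: d²=493 > ρ²=53 → inactive
F = F_att + ΣF_rep = (22.4239,-22.3098)
p' = p + 1/8·F = (-6.1970,4.2113)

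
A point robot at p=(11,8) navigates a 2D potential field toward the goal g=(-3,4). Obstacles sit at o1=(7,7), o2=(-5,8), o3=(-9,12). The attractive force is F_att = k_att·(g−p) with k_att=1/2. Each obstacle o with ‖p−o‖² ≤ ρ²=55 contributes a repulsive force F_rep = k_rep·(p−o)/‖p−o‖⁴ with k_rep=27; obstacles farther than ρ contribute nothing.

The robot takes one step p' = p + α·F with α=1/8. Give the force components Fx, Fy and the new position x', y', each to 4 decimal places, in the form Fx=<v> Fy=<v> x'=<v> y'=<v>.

F_att = 1/2·(g−p) = 1/2·(-14,-4) = (-7.0000,-2.0000)
o1: d²=17 ≤ ρ²=55; F_rep = 27·(4,1)/17² = (0.3737,0.0934)
o2: d²=256 > ρ²=55 → inactive
o3: d²=416 > ρ²=55 → inactive
F = F_att + ΣF_rep = (-6.6263,-1.9066)
p' = p + 1/8·F = (10.1717,7.7617)

Fx=-6.6263 Fy=-1.9066 x'=10.1717 y'=7.7617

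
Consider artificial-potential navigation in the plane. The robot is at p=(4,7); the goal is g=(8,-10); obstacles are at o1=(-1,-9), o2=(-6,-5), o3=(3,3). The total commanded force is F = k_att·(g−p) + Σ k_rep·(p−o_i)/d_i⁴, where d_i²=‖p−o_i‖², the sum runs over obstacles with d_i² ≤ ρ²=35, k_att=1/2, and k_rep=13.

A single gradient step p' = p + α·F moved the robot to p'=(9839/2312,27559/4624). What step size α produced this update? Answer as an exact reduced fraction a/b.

F_att = 1/2·(g−p) = 1/2·(4,-17) = (2.0000,-8.5000)
o1: d²=281 > ρ²=35 → inactive
o2: d²=244 > ρ²=35 → inactive
o3: d²=17 ≤ ρ²=35; F_rep = 13·(1,4)/17² = (0.0450,0.1799)
F = F_att + ΣF_rep = (2.0450,-8.3201)
Δp = p'−p = (0.2556,-1.0400); α = Δx/Fx = (591/2312) / (591/289) = 1/8
check: Δy/Fy = (-4809/4624) / (-4809/578) = 1/8 ✓

α = 1/8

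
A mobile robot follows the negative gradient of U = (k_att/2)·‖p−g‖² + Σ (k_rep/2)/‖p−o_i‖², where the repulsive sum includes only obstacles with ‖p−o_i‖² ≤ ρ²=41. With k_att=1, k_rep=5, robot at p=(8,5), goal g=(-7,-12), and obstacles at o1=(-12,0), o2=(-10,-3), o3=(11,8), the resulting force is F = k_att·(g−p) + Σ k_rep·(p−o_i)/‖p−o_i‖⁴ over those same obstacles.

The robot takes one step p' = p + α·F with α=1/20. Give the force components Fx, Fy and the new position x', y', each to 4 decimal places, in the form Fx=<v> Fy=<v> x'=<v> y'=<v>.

Fx=-15.0463 Fy=-17.0463 x'=7.2477 y'=4.1477

F_att = 1·(g−p) = 1·(-15,-17) = (-15.0000,-17.0000)
o1: d²=425 > ρ²=41 → inactive
o2: d²=388 > ρ²=41 → inactive
o3: d²=18 ≤ ρ²=41; F_rep = 5·(-3,-3)/18² = (-0.0463,-0.0463)
F = F_att + ΣF_rep = (-15.0463,-17.0463)
p' = p + 1/20·F = (7.2477,4.1477)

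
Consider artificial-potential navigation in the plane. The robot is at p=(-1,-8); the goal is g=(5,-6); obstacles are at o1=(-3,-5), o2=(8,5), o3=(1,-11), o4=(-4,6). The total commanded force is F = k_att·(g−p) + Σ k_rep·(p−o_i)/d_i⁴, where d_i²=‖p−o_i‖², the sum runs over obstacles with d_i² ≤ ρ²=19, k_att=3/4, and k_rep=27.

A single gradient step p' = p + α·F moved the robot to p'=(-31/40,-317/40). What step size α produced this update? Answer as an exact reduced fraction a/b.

F_att = 3/4·(g−p) = 3/4·(6,2) = (4.5000,1.5000)
o1: d²=13 ≤ ρ²=19; F_rep = 27·(2,-3)/13² = (0.3195,-0.4793)
o2: d²=250 > ρ²=19 → inactive
o3: d²=13 ≤ ρ²=19; F_rep = 27·(-2,3)/13² = (-0.3195,0.4793)
o4: d²=205 > ρ²=19 → inactive
F = F_att + ΣF_rep = (4.5000,1.5000)
Δp = p'−p = (0.2250,0.0750); α = Δx/Fx = (9/40) / (9/2) = 1/20
check: Δy/Fy = (3/40) / (3/2) = 1/20 ✓

α = 1/20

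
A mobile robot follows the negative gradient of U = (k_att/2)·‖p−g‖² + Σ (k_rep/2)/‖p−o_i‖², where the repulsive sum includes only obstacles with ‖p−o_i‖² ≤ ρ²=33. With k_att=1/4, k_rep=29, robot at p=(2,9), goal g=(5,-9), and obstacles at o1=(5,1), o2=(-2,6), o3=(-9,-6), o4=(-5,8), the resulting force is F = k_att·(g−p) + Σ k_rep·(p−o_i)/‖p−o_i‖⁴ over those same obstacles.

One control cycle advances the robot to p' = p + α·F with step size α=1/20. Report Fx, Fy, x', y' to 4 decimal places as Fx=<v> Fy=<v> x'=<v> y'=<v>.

Fx=0.9356 Fy=-4.3608 x'=2.0468 y'=8.7820

F_att = 1/4·(g−p) = 1/4·(3,-18) = (0.7500,-4.5000)
o1: d²=73 > ρ²=33 → inactive
o2: d²=25 ≤ ρ²=33; F_rep = 29·(4,3)/25² = (0.1856,0.1392)
o3: d²=346 > ρ²=33 → inactive
o4: d²=50 > ρ²=33 → inactive
F = F_att + ΣF_rep = (0.9356,-4.3608)
p' = p + 1/20·F = (2.0468,8.7820)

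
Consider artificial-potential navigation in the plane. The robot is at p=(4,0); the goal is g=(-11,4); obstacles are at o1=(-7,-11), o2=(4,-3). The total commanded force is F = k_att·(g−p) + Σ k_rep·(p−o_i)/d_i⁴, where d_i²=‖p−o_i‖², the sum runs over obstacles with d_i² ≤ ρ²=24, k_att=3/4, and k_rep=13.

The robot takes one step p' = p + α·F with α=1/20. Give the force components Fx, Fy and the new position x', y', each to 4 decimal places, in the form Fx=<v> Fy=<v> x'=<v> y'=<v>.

Fx=-11.2500 Fy=3.4815 x'=3.4375 y'=0.1741

F_att = 3/4·(g−p) = 3/4·(-15,4) = (-11.2500,3.0000)
o1: d²=242 > ρ²=24 → inactive
o2: d²=9 ≤ ρ²=24; F_rep = 13·(0,3)/9² = (0.0000,0.4815)
F = F_att + ΣF_rep = (-11.2500,3.4815)
p' = p + 1/20·F = (3.4375,0.1741)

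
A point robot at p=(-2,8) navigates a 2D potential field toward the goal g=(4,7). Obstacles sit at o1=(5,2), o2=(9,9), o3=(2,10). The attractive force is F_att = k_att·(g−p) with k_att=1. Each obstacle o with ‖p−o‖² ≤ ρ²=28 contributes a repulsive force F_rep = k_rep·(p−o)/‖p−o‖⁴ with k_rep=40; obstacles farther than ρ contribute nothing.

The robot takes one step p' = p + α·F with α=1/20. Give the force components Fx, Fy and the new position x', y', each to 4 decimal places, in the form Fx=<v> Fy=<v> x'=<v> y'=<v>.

Fx=5.6000 Fy=-1.2000 x'=-1.7200 y'=7.9400

F_att = 1·(g−p) = 1·(6,-1) = (6.0000,-1.0000)
o1: d²=85 > ρ²=28 → inactive
o2: d²=122 > ρ²=28 → inactive
o3: d²=20 ≤ ρ²=28; F_rep = 40·(-4,-2)/20² = (-0.4000,-0.2000)
F = F_att + ΣF_rep = (5.6000,-1.2000)
p' = p + 1/20·F = (-1.7200,7.9400)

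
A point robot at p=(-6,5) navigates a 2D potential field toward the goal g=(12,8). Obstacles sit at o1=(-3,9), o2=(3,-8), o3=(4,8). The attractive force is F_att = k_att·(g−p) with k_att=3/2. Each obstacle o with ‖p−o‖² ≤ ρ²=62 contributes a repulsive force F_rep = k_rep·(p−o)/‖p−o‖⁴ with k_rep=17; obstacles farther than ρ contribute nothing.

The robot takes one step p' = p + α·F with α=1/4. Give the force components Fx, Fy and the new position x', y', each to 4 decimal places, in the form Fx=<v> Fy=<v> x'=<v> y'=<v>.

Fx=26.9184 Fy=4.3912 x'=0.7296 y'=6.0978

F_att = 3/2·(g−p) = 3/2·(18,3) = (27.0000,4.5000)
o1: d²=25 ≤ ρ²=62; F_rep = 17·(-3,-4)/25² = (-0.0816,-0.1088)
o2: d²=250 > ρ²=62 → inactive
o3: d²=109 > ρ²=62 → inactive
F = F_att + ΣF_rep = (26.9184,4.3912)
p' = p + 1/4·F = (0.7296,6.0978)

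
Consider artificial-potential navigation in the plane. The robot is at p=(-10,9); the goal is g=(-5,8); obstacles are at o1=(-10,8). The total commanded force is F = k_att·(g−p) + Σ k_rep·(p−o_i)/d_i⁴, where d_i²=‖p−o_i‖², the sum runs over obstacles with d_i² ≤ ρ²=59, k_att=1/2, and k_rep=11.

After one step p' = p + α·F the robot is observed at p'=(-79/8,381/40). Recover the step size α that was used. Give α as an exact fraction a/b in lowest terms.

F_att = 1/2·(g−p) = 1/2·(5,-1) = (2.5000,-0.5000)
o1: d²=1 ≤ ρ²=59; F_rep = 11·(0,1)/1² = (0.0000,11.0000)
F = F_att + ΣF_rep = (2.5000,10.5000)
Δp = p'−p = (0.1250,0.5250); α = Δx/Fx = (1/8) / (5/2) = 1/20
check: Δy/Fy = (21/40) / (21/2) = 1/20 ✓

α = 1/20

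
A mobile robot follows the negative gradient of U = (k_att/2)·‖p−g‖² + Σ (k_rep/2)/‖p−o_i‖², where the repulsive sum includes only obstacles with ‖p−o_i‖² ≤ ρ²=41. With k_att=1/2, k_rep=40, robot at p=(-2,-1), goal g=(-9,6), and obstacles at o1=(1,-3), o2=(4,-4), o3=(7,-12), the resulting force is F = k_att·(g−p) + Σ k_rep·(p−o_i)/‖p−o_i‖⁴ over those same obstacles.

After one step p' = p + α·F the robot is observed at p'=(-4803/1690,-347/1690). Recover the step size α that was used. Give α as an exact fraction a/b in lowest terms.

α = 1/5

F_att = 1/2·(g−p) = 1/2·(-7,7) = (-3.5000,3.5000)
o1: d²=13 ≤ ρ²=41; F_rep = 40·(-3,2)/13² = (-0.7101,0.4734)
o2: d²=45 > ρ²=41 → inactive
o3: d²=202 > ρ²=41 → inactive
F = F_att + ΣF_rep = (-4.2101,3.9734)
Δp = p'−p = (-0.8420,0.7947); α = Δx/Fx = (-1423/1690) / (-1423/338) = 1/5
check: Δy/Fy = (1343/1690) / (1343/338) = 1/5 ✓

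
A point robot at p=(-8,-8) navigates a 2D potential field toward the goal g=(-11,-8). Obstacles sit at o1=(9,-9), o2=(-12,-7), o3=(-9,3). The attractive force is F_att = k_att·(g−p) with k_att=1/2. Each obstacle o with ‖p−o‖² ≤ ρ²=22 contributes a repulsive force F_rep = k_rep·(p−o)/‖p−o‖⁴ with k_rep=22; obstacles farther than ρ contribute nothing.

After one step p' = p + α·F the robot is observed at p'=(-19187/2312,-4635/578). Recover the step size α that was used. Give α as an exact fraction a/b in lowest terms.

α = 1/4

F_att = 1/2·(g−p) = 1/2·(-3,0) = (-1.5000,0.0000)
o1: d²=290 > ρ²=22 → inactive
o2: d²=17 ≤ ρ²=22; F_rep = 22·(4,-1)/17² = (0.3045,-0.0761)
o3: d²=122 > ρ²=22 → inactive
F = F_att + ΣF_rep = (-1.1955,-0.0761)
Δp = p'−p = (-0.2989,-0.0190); α = Δx/Fx = (-691/2312) / (-691/578) = 1/4
check: Δy/Fy = (-11/578) / (-22/289) = 1/4 ✓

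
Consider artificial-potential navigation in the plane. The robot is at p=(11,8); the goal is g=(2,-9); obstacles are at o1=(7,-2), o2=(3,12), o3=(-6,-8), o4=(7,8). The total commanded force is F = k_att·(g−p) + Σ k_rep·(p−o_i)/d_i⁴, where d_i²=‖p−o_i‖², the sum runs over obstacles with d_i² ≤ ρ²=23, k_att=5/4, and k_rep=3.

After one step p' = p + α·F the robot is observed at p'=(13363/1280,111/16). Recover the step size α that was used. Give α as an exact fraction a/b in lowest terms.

F_att = 5/4·(g−p) = 5/4·(-9,-17) = (-11.2500,-21.2500)
o1: d²=116 > ρ²=23 → inactive
o2: d²=80 > ρ²=23 → inactive
o3: d²=545 > ρ²=23 → inactive
o4: d²=16 ≤ ρ²=23; F_rep = 3·(4,0)/16² = (0.0469,0.0000)
F = F_att + ΣF_rep = (-11.2031,-21.2500)
Δp = p'−p = (-0.5602,-1.0625); α = Δx/Fx = (-717/1280) / (-717/64) = 1/20
check: Δy/Fy = (-17/16) / (-85/4) = 1/20 ✓

α = 1/20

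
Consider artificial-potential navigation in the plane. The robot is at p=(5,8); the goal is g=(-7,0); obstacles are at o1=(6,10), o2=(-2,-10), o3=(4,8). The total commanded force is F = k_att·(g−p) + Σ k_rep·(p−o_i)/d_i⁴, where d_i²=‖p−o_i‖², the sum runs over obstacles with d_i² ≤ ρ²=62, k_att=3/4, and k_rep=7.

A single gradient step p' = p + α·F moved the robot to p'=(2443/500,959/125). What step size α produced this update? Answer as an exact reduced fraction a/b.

α = 1/20

F_att = 3/4·(g−p) = 3/4·(-12,-8) = (-9.0000,-6.0000)
o1: d²=5 ≤ ρ²=62; F_rep = 7·(-1,-2)/5² = (-0.2800,-0.5600)
o2: d²=373 > ρ²=62 → inactive
o3: d²=1 ≤ ρ²=62; F_rep = 7·(1,0)/1² = (7.0000,0.0000)
F = F_att + ΣF_rep = (-2.2800,-6.5600)
Δp = p'−p = (-0.1140,-0.3280); α = Δx/Fx = (-57/500) / (-57/25) = 1/20
check: Δy/Fy = (-41/125) / (-164/25) = 1/20 ✓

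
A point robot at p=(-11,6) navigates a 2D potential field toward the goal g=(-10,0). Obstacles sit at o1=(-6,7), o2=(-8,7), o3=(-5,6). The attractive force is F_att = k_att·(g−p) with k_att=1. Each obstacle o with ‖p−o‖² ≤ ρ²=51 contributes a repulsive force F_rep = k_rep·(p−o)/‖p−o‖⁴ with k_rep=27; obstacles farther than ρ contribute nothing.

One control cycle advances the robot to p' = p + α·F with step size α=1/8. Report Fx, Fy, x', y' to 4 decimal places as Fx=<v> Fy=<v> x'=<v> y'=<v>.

F_att = 1·(g−p) = 1·(1,-6) = (1.0000,-6.0000)
o1: d²=26 ≤ ρ²=51; F_rep = 27·(-5,-1)/26² = (-0.1997,-0.0399)
o2: d²=10 ≤ ρ²=51; F_rep = 27·(-3,-1)/10² = (-0.8100,-0.2700)
o3: d²=36 ≤ ρ²=51; F_rep = 27·(-6,0)/36² = (-0.1250,0.0000)
F = F_att + ΣF_rep = (-0.1347,-6.3099)
p' = p + 1/8·F = (-11.0168,5.2113)

Fx=-0.1347 Fy=-6.3099 x'=-11.0168 y'=5.2113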